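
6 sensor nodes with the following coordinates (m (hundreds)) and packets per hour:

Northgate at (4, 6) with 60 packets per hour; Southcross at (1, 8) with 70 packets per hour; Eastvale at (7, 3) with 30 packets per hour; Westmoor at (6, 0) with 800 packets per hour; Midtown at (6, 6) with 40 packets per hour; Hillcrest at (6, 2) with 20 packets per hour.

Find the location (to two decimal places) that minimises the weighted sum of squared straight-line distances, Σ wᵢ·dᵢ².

The minimiser of Σwᵢ‖p−pᵢ‖² is the weighted centroid p* = (Σwᵢpᵢ)/(Σwᵢ).
Σwᵢ = 1020.
Σwᵢxᵢ = 60·4 + 70·1 + 30·7 + 800·6 + 40·6 + 20·6 = 5680.
Σwᵢyᵢ = 60·6 + 70·8 + 30·3 + 800·0 + 40·6 + 20·2 = 1290.
x* = 5680/1020 = 5.57, y* = 1290/1020 = 1.26.

(5.57, 1.26)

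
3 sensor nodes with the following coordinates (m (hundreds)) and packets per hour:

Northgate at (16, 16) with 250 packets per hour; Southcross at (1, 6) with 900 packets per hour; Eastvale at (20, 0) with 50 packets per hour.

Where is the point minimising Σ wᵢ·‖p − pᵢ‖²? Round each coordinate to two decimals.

(4.92, 7.83)

The minimiser of Σwᵢ‖p−pᵢ‖² is the weighted centroid p* = (Σwᵢpᵢ)/(Σwᵢ).
Σwᵢ = 1200.
Σwᵢxᵢ = 250·16 + 900·1 + 50·20 = 5900.
Σwᵢyᵢ = 250·16 + 900·6 + 50·0 = 9400.
x* = 5900/1200 = 4.92, y* = 9400/1200 = 7.83.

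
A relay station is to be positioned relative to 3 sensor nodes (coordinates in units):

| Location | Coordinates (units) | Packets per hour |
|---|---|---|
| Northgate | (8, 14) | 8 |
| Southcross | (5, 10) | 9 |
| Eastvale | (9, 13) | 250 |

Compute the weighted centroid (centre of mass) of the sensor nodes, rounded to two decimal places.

The minimiser of Σwᵢ‖p−pᵢ‖² is the weighted centroid p* = (Σwᵢpᵢ)/(Σwᵢ).
Σwᵢ = 267.
Σwᵢxᵢ = 8·8 + 9·5 + 250·9 = 2359.
Σwᵢyᵢ = 8·14 + 9·10 + 250·13 = 3452.
x* = 2359/267 = 8.84, y* = 3452/267 = 12.93.

(8.84, 12.93)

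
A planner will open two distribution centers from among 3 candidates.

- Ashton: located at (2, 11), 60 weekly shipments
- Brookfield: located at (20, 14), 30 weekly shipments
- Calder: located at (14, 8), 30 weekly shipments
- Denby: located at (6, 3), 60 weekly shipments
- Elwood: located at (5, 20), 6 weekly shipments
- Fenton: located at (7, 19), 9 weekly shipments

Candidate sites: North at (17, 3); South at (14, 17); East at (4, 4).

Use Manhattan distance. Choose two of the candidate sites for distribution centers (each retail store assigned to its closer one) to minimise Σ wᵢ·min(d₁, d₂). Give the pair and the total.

{South, East}, total 1413

Evaluate every pair (each demand assigned to the nearer of the two):
  {South, East}: total = 1413
  {North, East}: total = 1644
  {North, South}: total = 2403
Best pair: {South, East} with total 1413.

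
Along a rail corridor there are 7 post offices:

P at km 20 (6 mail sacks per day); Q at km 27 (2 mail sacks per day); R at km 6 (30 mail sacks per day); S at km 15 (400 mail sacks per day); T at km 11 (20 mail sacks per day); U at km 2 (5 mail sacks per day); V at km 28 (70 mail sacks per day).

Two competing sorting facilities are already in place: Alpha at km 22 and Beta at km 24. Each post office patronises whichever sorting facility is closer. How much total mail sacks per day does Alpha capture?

461

The indifferent point is the midpoint (22+24)/2 = 23; post offices left of it (closer to Alpha at 22) go to Alpha, those right go to Beta.
  U at 2 (w=5) → Alpha
  R at 6 (w=30) → Alpha
  T at 11 (w=20) → Alpha
  S at 15 (w=400) → Alpha
  P at 20 (w=6) → Alpha
  Q at 27 (w=2) → Beta
  V at 28 (w=70) → Beta
Alpha captures 461; Beta captures 72.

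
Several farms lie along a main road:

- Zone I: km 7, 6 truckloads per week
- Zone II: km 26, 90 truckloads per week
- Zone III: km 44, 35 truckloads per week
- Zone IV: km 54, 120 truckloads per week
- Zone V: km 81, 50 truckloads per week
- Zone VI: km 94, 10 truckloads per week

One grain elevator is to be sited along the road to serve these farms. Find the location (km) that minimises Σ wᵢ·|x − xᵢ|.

x = 54

For a sum of weighted absolute distances on a line, the optimum is the weighted median (not the mean). Total weight W = 311; half-weight = 155.5.
Sort by position and accumulate weight:
  km 7 (Zone I, w=6) → cum 6
  km 26 (Zone II, w=90) → cum 96
  km 44 (Zone III, w=35) → cum 131
  km 54 (Zone IV, w=120) → cum 251  ≥ 155.5 → median here
  km 81 (Zone V, w=50) → cum 301
  km 94 (Zone VI, w=10) → cum 311
Optimal location: km 54.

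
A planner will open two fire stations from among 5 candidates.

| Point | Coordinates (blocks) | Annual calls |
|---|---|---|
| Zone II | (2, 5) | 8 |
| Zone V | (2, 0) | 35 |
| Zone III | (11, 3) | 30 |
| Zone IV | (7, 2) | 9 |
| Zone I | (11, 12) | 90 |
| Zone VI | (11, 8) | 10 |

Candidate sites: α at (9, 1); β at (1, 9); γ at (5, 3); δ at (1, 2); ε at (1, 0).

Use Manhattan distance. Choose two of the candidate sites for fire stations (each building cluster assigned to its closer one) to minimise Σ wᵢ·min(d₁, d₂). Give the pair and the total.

{α, ε}, total 1490

Evaluate every pair (each demand assigned to the nearer of the two):
  {α, ε}: total = 1490
  {α, δ}: total = 1544
  {α, γ}: total = 1657
  {α, β}: total = 1727
  {β, γ}: total = 1737
  {γ, ε}: total = 1742
  {β, δ}: total = 1801
  {γ, δ}: total = 1804
  {β, ε}: total = 1817
  {δ, ε}: total = 2411
Best pair: {α, ε} with total 1490.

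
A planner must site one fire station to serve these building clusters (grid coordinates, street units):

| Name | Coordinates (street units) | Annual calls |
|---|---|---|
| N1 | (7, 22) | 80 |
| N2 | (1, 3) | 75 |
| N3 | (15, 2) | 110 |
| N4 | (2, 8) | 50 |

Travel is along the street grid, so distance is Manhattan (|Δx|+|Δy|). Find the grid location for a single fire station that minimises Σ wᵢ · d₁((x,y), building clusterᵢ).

(7, 3)

Manhattan distance separates: Σwᵢ(|x−xᵢ|+|y−yᵢ|) = Σwᵢ|x−xᵢ| + Σwᵢ|y−yᵢ|, so x and y are optimised independently as 1-D weighted medians.
Total weight W = 315; half = 157.5.
x-coordinate, sorted with cumulative weight:
  x=1 (N2, w=75) cum 75
  x=2 (N4, w=50) cum 125
  x=7 (N1, w=80) cum 205  ← median
  x=15 (N3, w=110) cum 315
⇒ x* = 7
y-coordinate, sorted with cumulative weight:
  y=2 (N3, w=110) cum 110
  y=3 (N2, w=75) cum 185  ← median
  y=8 (N4, w=50) cum 235
  y=22 (N1, w=80) cum 315
⇒ y* = 3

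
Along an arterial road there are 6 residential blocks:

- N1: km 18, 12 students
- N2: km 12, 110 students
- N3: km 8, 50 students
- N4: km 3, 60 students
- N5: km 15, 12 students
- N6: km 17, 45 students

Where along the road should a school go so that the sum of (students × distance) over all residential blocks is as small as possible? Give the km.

x = 12

For a sum of weighted absolute distances on a line, the optimum is the weighted median (not the mean). Total weight W = 289; half-weight = 144.5.
Sort by position and accumulate weight:
  km 3 (N4, w=60) → cum 60
  km 8 (N3, w=50) → cum 110
  km 12 (N2, w=110) → cum 220  ≥ 144.5 → median here
  km 15 (N5, w=12) → cum 232
  km 17 (N6, w=45) → cum 277
  km 18 (N1, w=12) → cum 289
Optimal location: km 12.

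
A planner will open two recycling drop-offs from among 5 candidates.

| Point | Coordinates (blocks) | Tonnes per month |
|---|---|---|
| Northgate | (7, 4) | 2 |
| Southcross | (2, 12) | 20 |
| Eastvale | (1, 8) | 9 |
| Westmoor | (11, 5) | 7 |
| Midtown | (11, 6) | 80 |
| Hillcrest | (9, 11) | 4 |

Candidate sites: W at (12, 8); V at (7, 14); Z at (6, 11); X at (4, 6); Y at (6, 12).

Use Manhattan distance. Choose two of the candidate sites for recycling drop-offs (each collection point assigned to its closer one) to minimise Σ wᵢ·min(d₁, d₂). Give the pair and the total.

Evaluate every pair (each demand assigned to the nearer of the two):
  {W, Y}: total = 463
  {W, Z}: total = 468
  {W, X}: total = 507
  {W, V}: total = 545
  {X, Y}: total = 767
  {Z, X}: total = 783
  {V, X}: total = 831
  {Z, Y}: total = 1057
  {V, Z}: total = 1077
  {V, Y}: total = 1159
Best pair: {W, Y} with total 463.

{W, Y}, total 463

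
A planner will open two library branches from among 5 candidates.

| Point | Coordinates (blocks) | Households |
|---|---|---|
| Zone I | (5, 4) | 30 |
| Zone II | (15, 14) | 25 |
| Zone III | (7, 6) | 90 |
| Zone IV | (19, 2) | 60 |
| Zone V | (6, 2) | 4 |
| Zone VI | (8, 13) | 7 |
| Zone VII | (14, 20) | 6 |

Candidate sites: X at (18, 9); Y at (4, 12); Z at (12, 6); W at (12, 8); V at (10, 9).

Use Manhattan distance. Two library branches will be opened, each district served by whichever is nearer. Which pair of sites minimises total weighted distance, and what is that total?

{X, Z}, total 1607

Evaluate every pair (each demand assigned to the nearer of the two):
  {X, Z}: total = 1607
  {X, V}: total = 1696
  {Z, W}: total = 1792
  {Z, V}: total = 1802
  {Y, Z}: total = 1826
  {X, W}: total = 1835
  {X, Y}: total = 1933
  {W, V}: total = 2015
  {Y, W}: total = 2072
  {Y, V}: total = 2189
Best pair: {X, Z} with total 1607.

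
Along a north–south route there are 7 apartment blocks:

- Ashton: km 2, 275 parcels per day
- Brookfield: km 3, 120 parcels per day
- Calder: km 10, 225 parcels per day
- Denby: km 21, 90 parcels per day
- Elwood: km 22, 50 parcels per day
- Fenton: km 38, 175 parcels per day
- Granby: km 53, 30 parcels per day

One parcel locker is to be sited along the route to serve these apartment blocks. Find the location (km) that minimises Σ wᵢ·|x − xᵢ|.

x = 10

For a sum of weighted absolute distances on a line, the optimum is the weighted median (not the mean). Total weight W = 965; half-weight = 482.5.
Sort by position and accumulate weight:
  km 2 (Ashton, w=275) → cum 275
  km 3 (Brookfield, w=120) → cum 395
  km 10 (Calder, w=225) → cum 620  ≥ 482.5 → median here
  km 21 (Denby, w=90) → cum 710
  km 22 (Elwood, w=50) → cum 760
  km 38 (Fenton, w=175) → cum 935
  km 53 (Granby, w=30) → cum 965
Optimal location: km 10.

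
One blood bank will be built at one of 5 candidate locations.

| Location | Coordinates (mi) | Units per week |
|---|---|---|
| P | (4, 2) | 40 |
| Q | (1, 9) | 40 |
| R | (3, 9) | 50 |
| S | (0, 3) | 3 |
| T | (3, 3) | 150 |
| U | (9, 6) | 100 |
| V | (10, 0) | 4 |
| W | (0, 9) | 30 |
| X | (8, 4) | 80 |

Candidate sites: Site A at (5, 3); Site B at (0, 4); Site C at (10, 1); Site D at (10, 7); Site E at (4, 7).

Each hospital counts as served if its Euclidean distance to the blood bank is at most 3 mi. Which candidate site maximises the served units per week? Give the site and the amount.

Coverage radius r = 3 mi; a point is covered iff (Δx)²+(Δy)² ≤ 3² = 9.
  Site A (5, 3): covers {P, T} → 190
  Site B (0, 4): covers {S} → 3
  Site C (10, 1): covers {V} → 4
  Site D (10, 7): covers {U} → 100
  Site E (4, 7): covers {R} → 50
Maximum coverage at Site A: 190 units per week.

Site A, covering 190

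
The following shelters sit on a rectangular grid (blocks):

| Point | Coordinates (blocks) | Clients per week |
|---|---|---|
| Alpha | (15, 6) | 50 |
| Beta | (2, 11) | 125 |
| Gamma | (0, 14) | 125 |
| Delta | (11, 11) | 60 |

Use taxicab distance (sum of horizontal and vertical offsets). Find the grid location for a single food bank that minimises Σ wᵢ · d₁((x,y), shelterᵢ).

Manhattan distance separates: Σwᵢ(|x−xᵢ|+|y−yᵢ|) = Σwᵢ|x−xᵢ| + Σwᵢ|y−yᵢ|, so x and y are optimised independently as 1-D weighted medians.
Total weight W = 360; half = 180.
x-coordinate, sorted with cumulative weight:
  x=0 (Gamma, w=125) cum 125
  x=2 (Beta, w=125) cum 250  ← median
  x=11 (Delta, w=60) cum 310
  x=15 (Alpha, w=50) cum 360
⇒ x* = 2
y-coordinate, sorted with cumulative weight:
  y=6 (Alpha, w=50) cum 50
  y=11 (Beta, w=125) cum 175
  y=11 (Delta, w=60) cum 235  ← median
  y=14 (Gamma, w=125) cum 360
⇒ y* = 11

(2, 11)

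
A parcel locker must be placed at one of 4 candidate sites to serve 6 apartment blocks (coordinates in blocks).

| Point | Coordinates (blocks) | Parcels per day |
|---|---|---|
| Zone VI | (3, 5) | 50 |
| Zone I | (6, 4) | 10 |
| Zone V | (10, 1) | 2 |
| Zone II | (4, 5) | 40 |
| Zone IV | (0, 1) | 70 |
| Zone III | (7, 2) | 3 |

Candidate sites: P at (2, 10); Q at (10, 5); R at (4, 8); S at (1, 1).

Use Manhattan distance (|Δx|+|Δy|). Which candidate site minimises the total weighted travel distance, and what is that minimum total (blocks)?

Total weighted distance at each candidate:
  P (2, 10): total = 1523
  Q (10, 5): total = 1646
  R (4, 8): total = 1203
  S (1, 1): total = 769
Minimum is at S with total 769 blocks.

S, total 769 blocks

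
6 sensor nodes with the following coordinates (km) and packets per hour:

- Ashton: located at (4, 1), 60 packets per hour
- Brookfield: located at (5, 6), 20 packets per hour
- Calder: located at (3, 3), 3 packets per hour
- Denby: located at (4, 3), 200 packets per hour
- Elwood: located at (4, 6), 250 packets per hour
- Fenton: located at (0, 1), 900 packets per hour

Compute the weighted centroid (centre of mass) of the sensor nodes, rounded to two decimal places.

The minimiser of Σwᵢ‖p−pᵢ‖² is the weighted centroid p* = (Σwᵢpᵢ)/(Σwᵢ).
Σwᵢ = 1433.
Σwᵢxᵢ = 60·4 + 20·5 + 3·3 + 200·4 + 250·4 + 900·0 = 2149.
Σwᵢyᵢ = 60·1 + 20·6 + 3·3 + 200·3 + 250·6 + 900·1 = 3189.
x* = 2149/1433 = 1.50, y* = 3189/1433 = 2.23.

(1.50, 2.23)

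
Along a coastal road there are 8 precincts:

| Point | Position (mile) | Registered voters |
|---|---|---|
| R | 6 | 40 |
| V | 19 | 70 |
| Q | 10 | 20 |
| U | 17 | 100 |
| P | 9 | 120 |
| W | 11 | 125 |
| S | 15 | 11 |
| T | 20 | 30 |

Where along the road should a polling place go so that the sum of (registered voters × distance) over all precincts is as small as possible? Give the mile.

For a sum of weighted absolute distances on a line, the optimum is the weighted median (not the mean). Total weight W = 516; half-weight = 258.
Sort by position and accumulate weight:
  mile 6 (R, w=40) → cum 40
  mile 9 (P, w=120) → cum 160
  mile 10 (Q, w=20) → cum 180
  mile 11 (W, w=125) → cum 305  ≥ 258 → median here
  mile 15 (S, w=11) → cum 316
  mile 17 (U, w=100) → cum 416
  mile 19 (V, w=70) → cum 486
  mile 20 (T, w=30) → cum 516
Optimal location: mile 11.

x = 11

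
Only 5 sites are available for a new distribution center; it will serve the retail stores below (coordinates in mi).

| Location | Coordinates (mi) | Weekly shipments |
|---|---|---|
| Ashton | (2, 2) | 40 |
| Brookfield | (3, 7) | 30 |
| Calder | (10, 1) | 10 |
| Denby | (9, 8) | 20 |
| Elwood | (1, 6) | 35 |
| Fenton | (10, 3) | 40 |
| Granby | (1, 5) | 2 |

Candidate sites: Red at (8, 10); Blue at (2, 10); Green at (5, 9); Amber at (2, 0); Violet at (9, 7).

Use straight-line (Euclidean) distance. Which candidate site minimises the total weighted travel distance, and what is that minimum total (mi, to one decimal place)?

Green, total 1065.0 mi

Total weighted distance at each candidate:
  Red (8, 10): total = 1302.4
  Blue (2, 10): total = 1260.6
  Green (5, 9): total = 1065.0
  Amber (2, 0): total = 1150.2
  Violet (9, 7): total = 1068.5
Minimum is at Green with total 1065.0 mi.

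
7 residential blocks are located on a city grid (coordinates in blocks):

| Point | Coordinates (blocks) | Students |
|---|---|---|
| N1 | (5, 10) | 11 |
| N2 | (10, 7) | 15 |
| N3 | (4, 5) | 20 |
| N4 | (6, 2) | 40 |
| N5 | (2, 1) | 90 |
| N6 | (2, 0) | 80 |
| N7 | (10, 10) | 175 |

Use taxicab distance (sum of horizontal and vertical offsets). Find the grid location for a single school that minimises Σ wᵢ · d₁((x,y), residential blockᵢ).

Manhattan distance separates: Σwᵢ(|x−xᵢ|+|y−yᵢ|) = Σwᵢ|x−xᵢ| + Σwᵢ|y−yᵢ|, so x and y are optimised independently as 1-D weighted medians.
Total weight W = 431; half = 215.5.
x-coordinate, sorted with cumulative weight:
  x=2 (N5, w=90) cum 90
  x=2 (N6, w=80) cum 170
  x=4 (N3, w=20) cum 190
  x=5 (N1, w=11) cum 201
  x=6 (N4, w=40) cum 241  ← median
  x=10 (N2, w=15) cum 256
  x=10 (N7, w=175) cum 431
⇒ x* = 6
y-coordinate, sorted with cumulative weight:
  y=0 (N6, w=80) cum 80
  y=1 (N5, w=90) cum 170
  y=2 (N4, w=40) cum 210
  y=5 (N3, w=20) cum 230  ← median
  y=7 (N2, w=15) cum 245
  y=10 (N1, w=11) cum 256
  y=10 (N7, w=175) cum 431
⇒ y* = 5

(6, 5)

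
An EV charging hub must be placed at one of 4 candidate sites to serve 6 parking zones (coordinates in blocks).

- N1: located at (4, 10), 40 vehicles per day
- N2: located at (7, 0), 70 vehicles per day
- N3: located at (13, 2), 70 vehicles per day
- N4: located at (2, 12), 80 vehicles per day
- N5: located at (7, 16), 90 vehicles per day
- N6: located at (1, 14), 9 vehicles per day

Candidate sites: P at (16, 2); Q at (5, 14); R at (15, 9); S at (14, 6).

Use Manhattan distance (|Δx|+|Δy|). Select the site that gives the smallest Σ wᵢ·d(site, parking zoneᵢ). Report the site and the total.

Total weighted distance at each candidate:
  P (16, 2): total = 6013
  Q (5, 14): total = 3516
  R (15, 9): total = 5101
  S (14, 6): total = 4979
Minimum is at Q with total 3516 blocks.

Q, total 3516 blocks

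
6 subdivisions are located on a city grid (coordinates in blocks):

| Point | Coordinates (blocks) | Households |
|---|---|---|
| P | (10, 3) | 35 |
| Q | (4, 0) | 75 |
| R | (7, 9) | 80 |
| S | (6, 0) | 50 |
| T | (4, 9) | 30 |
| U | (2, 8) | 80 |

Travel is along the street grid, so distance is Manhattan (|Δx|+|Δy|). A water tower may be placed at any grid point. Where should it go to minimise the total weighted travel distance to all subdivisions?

(4, 8)

Manhattan distance separates: Σwᵢ(|x−xᵢ|+|y−yᵢ|) = Σwᵢ|x−xᵢ| + Σwᵢ|y−yᵢ|, so x and y are optimised independently as 1-D weighted medians.
Total weight W = 350; half = 175.
x-coordinate, sorted with cumulative weight:
  x=2 (U, w=80) cum 80
  x=4 (Q, w=75) cum 155
  x=4 (T, w=30) cum 185  ← median
  x=6 (S, w=50) cum 235
  x=7 (R, w=80) cum 315
  x=10 (P, w=35) cum 350
⇒ x* = 4
y-coordinate, sorted with cumulative weight:
  y=0 (Q, w=75) cum 75
  y=0 (S, w=50) cum 125
  y=3 (P, w=35) cum 160
  y=8 (U, w=80) cum 240  ← median
  y=9 (R, w=80) cum 320
  y=9 (T, w=30) cum 350
⇒ y* = 8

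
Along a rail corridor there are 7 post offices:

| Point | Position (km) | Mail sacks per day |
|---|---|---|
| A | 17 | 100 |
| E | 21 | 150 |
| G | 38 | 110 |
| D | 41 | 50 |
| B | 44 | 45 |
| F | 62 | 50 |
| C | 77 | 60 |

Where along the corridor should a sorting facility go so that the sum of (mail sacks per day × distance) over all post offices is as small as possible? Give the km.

x = 38

For a sum of weighted absolute distances on a line, the optimum is the weighted median (not the mean). Total weight W = 565; half-weight = 282.5.
Sort by position and accumulate weight:
  km 17 (A, w=100) → cum 100
  km 21 (E, w=150) → cum 250
  km 38 (G, w=110) → cum 360  ≥ 282.5 → median here
  km 41 (D, w=50) → cum 410
  km 44 (B, w=45) → cum 455
  km 62 (F, w=50) → cum 505
  km 77 (C, w=60) → cum 565
Optimal location: km 38.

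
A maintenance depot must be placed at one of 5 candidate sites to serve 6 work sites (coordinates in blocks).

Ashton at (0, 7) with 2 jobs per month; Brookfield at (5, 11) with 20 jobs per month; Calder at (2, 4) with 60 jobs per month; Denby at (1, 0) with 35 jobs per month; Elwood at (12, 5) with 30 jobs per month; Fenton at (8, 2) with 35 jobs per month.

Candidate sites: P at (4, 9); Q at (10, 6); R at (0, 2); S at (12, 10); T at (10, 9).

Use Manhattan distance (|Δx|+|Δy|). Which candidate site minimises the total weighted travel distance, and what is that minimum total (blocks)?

Total weighted distance at each candidate:
  P (4, 9): total = 1657
  Q (10, 6): total = 1647
  R (0, 2): total = 1365
  S (12, 10): total = 2455
  T (10, 9): total = 2069
Minimum is at R with total 1365 blocks.

R, total 1365 blocks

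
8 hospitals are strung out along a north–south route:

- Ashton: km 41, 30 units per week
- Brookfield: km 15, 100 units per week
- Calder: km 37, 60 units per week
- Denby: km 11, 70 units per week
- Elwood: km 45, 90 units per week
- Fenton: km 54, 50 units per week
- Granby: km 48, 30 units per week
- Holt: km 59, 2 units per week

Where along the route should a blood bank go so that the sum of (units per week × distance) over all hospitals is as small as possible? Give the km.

For a sum of weighted absolute distances on a line, the optimum is the weighted median (not the mean). Total weight W = 432; half-weight = 216.
Sort by position and accumulate weight:
  km 11 (Denby, w=70) → cum 70
  km 15 (Brookfield, w=100) → cum 170
  km 37 (Calder, w=60) → cum 230  ≥ 216 → median here
  km 41 (Ashton, w=30) → cum 260
  km 45 (Elwood, w=90) → cum 350
  km 48 (Granby, w=30) → cum 380
  km 54 (Fenton, w=50) → cum 430
  km 59 (Holt, w=2) → cum 432
Optimal location: km 37.

x = 37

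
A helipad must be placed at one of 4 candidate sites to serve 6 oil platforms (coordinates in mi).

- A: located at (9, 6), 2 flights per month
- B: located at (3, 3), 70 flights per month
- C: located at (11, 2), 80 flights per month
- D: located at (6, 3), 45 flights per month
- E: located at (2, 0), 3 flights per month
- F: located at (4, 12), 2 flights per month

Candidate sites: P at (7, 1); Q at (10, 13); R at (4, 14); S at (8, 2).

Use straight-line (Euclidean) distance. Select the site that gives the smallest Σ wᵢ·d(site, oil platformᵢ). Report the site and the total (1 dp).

Total weighted distance at each candidate:
  P (7, 1): total = 792.4
  Q (10, 13): total = 2294.9
  R (4, 14): total = 2453.0
  S (8, 2): total = 746.3
Minimum is at S with total 746.3 mi.

S, total 746.3 mi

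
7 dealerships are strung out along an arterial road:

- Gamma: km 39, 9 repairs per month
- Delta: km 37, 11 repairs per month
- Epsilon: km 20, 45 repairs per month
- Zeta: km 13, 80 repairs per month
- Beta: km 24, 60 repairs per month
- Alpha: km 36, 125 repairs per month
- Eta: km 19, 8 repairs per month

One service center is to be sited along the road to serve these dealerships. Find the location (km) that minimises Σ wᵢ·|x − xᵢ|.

For a sum of weighted absolute distances on a line, the optimum is the weighted median (not the mean). Total weight W = 338; half-weight = 169.
Sort by position and accumulate weight:
  km 13 (Zeta, w=80) → cum 80
  km 19 (Eta, w=8) → cum 88
  km 20 (Epsilon, w=45) → cum 133
  km 24 (Beta, w=60) → cum 193  ≥ 169 → median here
  km 36 (Alpha, w=125) → cum 318
  km 37 (Delta, w=11) → cum 329
  km 39 (Gamma, w=9) → cum 338
Optimal location: km 24.

x = 24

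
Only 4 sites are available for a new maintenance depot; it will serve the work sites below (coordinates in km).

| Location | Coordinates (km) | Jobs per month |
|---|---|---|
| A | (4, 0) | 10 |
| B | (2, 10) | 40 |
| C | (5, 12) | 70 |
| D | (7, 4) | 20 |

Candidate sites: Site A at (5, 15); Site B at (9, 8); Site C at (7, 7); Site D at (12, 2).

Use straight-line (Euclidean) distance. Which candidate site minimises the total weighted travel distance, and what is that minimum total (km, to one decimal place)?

Total weighted distance at each candidate:
  Site A (5, 15): total = 817.2
  Site B (9, 8): total = 871.0
  Site C (7, 7): total = 746.4
  Site D (12, 2): total = 1556.9
Minimum is at Site C with total 746.4 km.

Site C, total 746.4 km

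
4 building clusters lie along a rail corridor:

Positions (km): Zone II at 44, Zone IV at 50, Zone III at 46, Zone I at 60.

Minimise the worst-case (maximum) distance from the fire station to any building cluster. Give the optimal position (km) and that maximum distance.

The 1-center on a line is the midpoint of the two extreme points: leftmost at 44, rightmost at 60.
Optimal location = (44 + 60)/2 = 52; maximum distance = (60 − 44)/2 = 8.

location 52, max distance 8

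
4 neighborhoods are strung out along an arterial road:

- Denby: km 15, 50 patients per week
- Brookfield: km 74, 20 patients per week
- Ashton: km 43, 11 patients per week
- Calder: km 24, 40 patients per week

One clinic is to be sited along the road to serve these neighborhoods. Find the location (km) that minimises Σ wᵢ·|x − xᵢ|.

For a sum of weighted absolute distances on a line, the optimum is the weighted median (not the mean). Total weight W = 121; half-weight = 60.5.
Sort by position and accumulate weight:
  km 15 (Denby, w=50) → cum 50
  km 24 (Calder, w=40) → cum 90  ≥ 60.5 → median here
  km 43 (Ashton, w=11) → cum 101
  km 74 (Brookfield, w=20) → cum 121
Optimal location: km 24.

x = 24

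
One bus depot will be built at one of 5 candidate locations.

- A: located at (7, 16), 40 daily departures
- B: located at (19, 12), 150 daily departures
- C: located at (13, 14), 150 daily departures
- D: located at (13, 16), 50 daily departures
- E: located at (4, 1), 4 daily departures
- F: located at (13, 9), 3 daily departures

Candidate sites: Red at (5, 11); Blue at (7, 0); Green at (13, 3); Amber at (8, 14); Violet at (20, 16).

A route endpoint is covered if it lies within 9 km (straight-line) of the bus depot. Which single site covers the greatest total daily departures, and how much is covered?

Coverage radius r = 9 km; a point is covered iff (Δx)²+(Δy)² ≤ 9² = 81.
  Red (5, 11): covers {A, C, F} → 193
  Blue (7, 0): covers {E} → 4
  Green (13, 3): covers {F} → 3
  Amber (8, 14): covers {A, C, D, F} → 243
  Violet (20, 16): covers {B, C, D} → 350
Maximum coverage at Violet: 350 daily departures.

Violet, covering 350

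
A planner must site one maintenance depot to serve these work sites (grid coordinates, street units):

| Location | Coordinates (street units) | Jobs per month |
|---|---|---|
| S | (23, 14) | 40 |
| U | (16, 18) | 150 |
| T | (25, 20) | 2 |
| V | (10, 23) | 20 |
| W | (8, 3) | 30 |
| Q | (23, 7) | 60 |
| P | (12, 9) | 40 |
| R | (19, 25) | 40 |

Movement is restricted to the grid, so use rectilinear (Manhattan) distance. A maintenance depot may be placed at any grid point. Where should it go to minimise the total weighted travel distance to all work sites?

Manhattan distance separates: Σwᵢ(|x−xᵢ|+|y−yᵢ|) = Σwᵢ|x−xᵢ| + Σwᵢ|y−yᵢ|, so x and y are optimised independently as 1-D weighted medians.
Total weight W = 382; half = 191.
x-coordinate, sorted with cumulative weight:
  x=8 (W, w=30) cum 30
  x=10 (V, w=20) cum 50
  x=12 (P, w=40) cum 90
  x=16 (U, w=150) cum 240  ← median
  x=19 (R, w=40) cum 280
  x=23 (S, w=40) cum 320
  x=23 (Q, w=60) cum 380
  x=25 (T, w=2) cum 382
⇒ x* = 16
y-coordinate, sorted with cumulative weight:
  y=3 (W, w=30) cum 30
  y=7 (Q, w=60) cum 90
  y=9 (P, w=40) cum 130
  y=14 (S, w=40) cum 170
  y=18 (U, w=150) cum 320  ← median
  y=20 (T, w=2) cum 322
  y=23 (V, w=20) cum 342
  y=25 (R, w=40) cum 382
⇒ y* = 18

(16, 18)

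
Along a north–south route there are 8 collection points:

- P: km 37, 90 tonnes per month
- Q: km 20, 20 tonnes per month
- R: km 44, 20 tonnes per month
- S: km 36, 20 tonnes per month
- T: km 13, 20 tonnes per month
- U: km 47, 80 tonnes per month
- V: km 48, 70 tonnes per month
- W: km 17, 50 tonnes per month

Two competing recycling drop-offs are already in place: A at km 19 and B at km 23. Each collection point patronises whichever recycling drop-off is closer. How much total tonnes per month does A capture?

The indifferent point is the midpoint (19+23)/2 = 21; collection points left of it (closer to A at 19) go to A, those right go to B.
  T at 13 (w=20) → A
  W at 17 (w=50) → A
  Q at 20 (w=20) → A
  S at 36 (w=20) → B
  P at 37 (w=90) → B
  R at 44 (w=20) → B
  U at 47 (w=80) → B
  V at 48 (w=70) → B
A captures 90; B captures 280.

90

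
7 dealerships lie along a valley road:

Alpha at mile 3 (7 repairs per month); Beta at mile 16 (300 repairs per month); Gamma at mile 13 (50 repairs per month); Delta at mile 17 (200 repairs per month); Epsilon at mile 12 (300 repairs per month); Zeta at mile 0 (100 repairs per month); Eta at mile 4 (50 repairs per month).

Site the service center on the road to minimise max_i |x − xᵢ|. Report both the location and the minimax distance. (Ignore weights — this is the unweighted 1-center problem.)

location 8.5, max distance 8.5

The 1-center on a line is the midpoint of the two extreme points: leftmost at 0, rightmost at 17.
Optimal location = (0 + 17)/2 = 8.5; maximum distance = (17 − 0)/2 = 8.5.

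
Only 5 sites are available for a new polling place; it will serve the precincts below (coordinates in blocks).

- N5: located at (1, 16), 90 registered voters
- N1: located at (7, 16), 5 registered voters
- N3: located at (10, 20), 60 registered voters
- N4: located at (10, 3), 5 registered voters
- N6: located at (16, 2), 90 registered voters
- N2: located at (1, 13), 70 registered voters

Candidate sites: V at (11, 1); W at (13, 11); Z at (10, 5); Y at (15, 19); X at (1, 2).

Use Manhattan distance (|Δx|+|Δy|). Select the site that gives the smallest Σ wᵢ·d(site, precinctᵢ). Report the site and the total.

Total weighted distance at each candidate:
  V (11, 1): total = 5640
  W (13, 11): total = 4420
  Z (10, 5): total = 4780
  Y (15, 19): total = 5070
  X (1, 2): total = 5150
Minimum is at W with total 4420 blocks.

W, total 4420 blocks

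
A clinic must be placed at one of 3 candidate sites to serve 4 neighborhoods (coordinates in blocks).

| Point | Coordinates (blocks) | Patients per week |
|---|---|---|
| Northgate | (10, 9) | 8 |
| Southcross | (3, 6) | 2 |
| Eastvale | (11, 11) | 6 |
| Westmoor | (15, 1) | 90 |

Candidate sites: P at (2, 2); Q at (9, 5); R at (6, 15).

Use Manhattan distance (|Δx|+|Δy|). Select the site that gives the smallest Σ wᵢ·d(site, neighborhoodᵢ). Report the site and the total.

Q, total 1002 blocks

Total weighted distance at each candidate:
  P (2, 2): total = 1498
  Q (9, 5): total = 1002
  R (6, 15): total = 2228
Minimum is at Q with total 1002 blocks.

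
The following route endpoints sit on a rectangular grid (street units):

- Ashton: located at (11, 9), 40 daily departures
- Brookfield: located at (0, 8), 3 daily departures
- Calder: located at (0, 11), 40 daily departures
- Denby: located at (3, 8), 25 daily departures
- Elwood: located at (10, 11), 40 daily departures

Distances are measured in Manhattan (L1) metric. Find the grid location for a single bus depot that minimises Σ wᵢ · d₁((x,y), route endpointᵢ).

Manhattan distance separates: Σwᵢ(|x−xᵢ|+|y−yᵢ|) = Σwᵢ|x−xᵢ| + Σwᵢ|y−yᵢ|, so x and y are optimised independently as 1-D weighted medians.
Total weight W = 148; half = 74.
x-coordinate, sorted with cumulative weight:
  x=0 (Brookfield, w=3) cum 3
  x=0 (Calder, w=40) cum 43
  x=3 (Denby, w=25) cum 68
  x=10 (Elwood, w=40) cum 108  ← median
  x=11 (Ashton, w=40) cum 148
⇒ x* = 10
y-coordinate, sorted with cumulative weight:
  y=8 (Brookfield, w=3) cum 3
  y=8 (Denby, w=25) cum 28
  y=9 (Ashton, w=40) cum 68
  y=11 (Calder, w=40) cum 108  ← median
  y=11 (Elwood, w=40) cum 148
⇒ y* = 11

(10, 11)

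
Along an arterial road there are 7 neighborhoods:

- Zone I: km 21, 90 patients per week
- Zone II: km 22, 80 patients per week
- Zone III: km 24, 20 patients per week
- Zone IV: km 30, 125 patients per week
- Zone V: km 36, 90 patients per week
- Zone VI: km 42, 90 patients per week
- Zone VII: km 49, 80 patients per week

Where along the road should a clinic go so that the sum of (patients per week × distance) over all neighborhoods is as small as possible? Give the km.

For a sum of weighted absolute distances on a line, the optimum is the weighted median (not the mean). Total weight W = 575; half-weight = 287.5.
Sort by position and accumulate weight:
  km 21 (Zone I, w=90) → cum 90
  km 22 (Zone II, w=80) → cum 170
  km 24 (Zone III, w=20) → cum 190
  km 30 (Zone IV, w=125) → cum 315  ≥ 287.5 → median here
  km 36 (Zone V, w=90) → cum 405
  km 42 (Zone VI, w=90) → cum 495
  km 49 (Zone VII, w=80) → cum 575
Optimal location: km 30.

x = 30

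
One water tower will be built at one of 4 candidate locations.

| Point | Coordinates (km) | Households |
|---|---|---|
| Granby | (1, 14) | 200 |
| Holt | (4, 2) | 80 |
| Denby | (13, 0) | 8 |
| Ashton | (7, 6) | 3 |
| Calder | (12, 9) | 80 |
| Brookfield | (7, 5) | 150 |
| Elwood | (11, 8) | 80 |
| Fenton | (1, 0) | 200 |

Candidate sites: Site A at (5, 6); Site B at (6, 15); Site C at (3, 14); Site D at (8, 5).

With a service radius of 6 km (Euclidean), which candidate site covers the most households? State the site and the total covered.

Site D, covering 393

Coverage radius r = 6 km; a point is covered iff (Δx)²+(Δy)² ≤ 6² = 36.
  Site A (5, 6): covers {Holt, Ashton, Brookfield} → 233
  Site B (6, 15): covers {Granby} → 200
  Site C (3, 14): covers {Granby} → 200
  Site D (8, 5): covers {Holt, Ashton, Calder, Brookfield, Elwood} → 393
Maximum coverage at Site D: 393 households.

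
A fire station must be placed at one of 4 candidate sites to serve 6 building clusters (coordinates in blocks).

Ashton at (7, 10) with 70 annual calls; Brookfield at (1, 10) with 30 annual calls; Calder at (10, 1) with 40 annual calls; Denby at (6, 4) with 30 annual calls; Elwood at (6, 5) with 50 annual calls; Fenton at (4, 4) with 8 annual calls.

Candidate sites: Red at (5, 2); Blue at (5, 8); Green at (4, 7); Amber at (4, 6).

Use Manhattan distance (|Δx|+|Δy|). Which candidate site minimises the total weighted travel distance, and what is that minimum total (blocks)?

Total weighted distance at each candidate:
  Red (5, 2): total = 1614
  Blue (5, 8): total = 1330
  Green (4, 7): total = 1454
  Amber (4, 6): total = 1426
Minimum is at Blue with total 1330 blocks.

Blue, total 1330 blocks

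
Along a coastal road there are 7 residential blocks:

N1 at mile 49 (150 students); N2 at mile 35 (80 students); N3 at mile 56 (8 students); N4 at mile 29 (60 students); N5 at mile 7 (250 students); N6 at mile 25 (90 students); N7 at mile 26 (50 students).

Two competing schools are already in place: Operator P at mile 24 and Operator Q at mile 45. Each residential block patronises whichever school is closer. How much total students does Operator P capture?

The indifferent point is the midpoint (24+45)/2 = 34.5; residential blocks left of it (closer to Operator P at 24) go to Operator P, those right go to Operator Q.
  N5 at 7 (w=250) → Operator P
  N6 at 25 (w=90) → Operator P
  N7 at 26 (w=50) → Operator P
  N4 at 29 (w=60) → Operator P
  N2 at 35 (w=80) → Operator Q
  N1 at 49 (w=150) → Operator Q
  N3 at 56 (w=8) → Operator Q
Operator P captures 450; Operator Q captures 238.

450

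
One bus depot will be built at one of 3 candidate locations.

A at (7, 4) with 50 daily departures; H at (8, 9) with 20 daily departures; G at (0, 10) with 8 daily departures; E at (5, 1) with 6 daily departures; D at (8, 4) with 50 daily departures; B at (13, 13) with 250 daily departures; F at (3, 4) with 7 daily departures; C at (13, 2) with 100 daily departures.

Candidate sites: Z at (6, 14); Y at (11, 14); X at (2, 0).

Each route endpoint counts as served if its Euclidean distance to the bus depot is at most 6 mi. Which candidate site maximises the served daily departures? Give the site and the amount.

Y, covering 270

Coverage radius r = 6 mi; a point is covered iff (Δx)²+(Δy)² ≤ 6² = 36.
  Z (6, 14): covers {H} → 20
  Y (11, 14): covers {H, B} → 270
  X (2, 0): covers {E, F} → 13
Maximum coverage at Y: 270 daily departures.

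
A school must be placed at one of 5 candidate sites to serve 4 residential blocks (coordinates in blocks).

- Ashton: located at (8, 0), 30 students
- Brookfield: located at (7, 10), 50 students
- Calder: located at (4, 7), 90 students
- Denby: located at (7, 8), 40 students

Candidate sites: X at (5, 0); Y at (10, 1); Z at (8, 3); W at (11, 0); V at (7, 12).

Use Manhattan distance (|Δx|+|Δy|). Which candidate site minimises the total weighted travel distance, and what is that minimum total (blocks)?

Total weighted distance at each candidate:
  X (5, 0): total = 1810
  Y (10, 1): total = 2170
  Z (8, 3): total = 1450
  W (11, 0): total = 2530
  V (7, 12): total = 1370
Minimum is at V with total 1370 blocks.

V, total 1370 blocks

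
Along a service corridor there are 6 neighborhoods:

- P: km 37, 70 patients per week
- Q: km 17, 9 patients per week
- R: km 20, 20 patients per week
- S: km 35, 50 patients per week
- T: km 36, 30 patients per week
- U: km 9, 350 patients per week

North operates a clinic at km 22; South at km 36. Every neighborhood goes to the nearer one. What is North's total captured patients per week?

The indifferent point is the midpoint (22+36)/2 = 29; neighborhoods left of it (closer to North at 22) go to North, those right go to South.
  U at 9 (w=350) → North
  Q at 17 (w=9) → North
  R at 20 (w=20) → North
  S at 35 (w=50) → South
  T at 36 (w=30) → South
  P at 37 (w=70) → South
North captures 379; South captures 150.

379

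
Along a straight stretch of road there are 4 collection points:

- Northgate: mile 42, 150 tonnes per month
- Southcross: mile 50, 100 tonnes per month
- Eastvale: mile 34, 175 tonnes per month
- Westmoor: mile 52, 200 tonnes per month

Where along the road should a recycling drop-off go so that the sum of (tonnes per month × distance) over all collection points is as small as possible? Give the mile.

For a sum of weighted absolute distances on a line, the optimum is the weighted median (not the mean). Total weight W = 625; half-weight = 312.5.
Sort by position and accumulate weight:
  mile 34 (Eastvale, w=175) → cum 175
  mile 42 (Northgate, w=150) → cum 325  ≥ 312.5 → median here
  mile 50 (Southcross, w=100) → cum 425
  mile 52 (Westmoor, w=200) → cum 625
Optimal location: mile 42.

x = 42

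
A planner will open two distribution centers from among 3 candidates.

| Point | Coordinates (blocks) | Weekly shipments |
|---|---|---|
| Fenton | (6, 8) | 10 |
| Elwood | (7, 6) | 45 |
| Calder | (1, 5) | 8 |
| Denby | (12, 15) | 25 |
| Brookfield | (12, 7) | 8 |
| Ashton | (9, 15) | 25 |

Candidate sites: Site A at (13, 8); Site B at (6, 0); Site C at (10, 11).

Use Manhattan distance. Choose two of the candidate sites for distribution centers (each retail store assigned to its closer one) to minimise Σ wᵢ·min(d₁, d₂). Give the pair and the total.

Evaluate every pair (each demand assigned to the nearer of the two):
  {Site B, Site C}: total = 788
  {Site A, Site C}: total = 841
  {Site A, Site B}: total = 956
Best pair: {Site B, Site C} with total 788.

{Site B, Site C}, total 788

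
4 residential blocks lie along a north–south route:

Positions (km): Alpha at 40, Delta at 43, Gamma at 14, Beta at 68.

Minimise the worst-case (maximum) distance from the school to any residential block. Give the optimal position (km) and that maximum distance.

location 41, max distance 27

The 1-center on a line is the midpoint of the two extreme points: leftmost at 14, rightmost at 68.
Optimal location = (14 + 68)/2 = 41; maximum distance = (68 − 14)/2 = 27.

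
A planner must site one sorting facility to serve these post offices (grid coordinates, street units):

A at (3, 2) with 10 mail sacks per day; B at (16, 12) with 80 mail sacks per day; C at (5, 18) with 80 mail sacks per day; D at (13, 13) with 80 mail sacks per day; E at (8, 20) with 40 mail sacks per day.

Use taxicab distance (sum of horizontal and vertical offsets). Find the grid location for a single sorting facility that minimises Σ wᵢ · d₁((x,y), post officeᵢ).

(13, 13)

Manhattan distance separates: Σwᵢ(|x−xᵢ|+|y−yᵢ|) = Σwᵢ|x−xᵢ| + Σwᵢ|y−yᵢ|, so x and y are optimised independently as 1-D weighted medians.
Total weight W = 290; half = 145.
x-coordinate, sorted with cumulative weight:
  x=3 (A, w=10) cum 10
  x=5 (C, w=80) cum 90
  x=8 (E, w=40) cum 130
  x=13 (D, w=80) cum 210  ← median
  x=16 (B, w=80) cum 290
⇒ x* = 13
y-coordinate, sorted with cumulative weight:
  y=2 (A, w=10) cum 10
  y=12 (B, w=80) cum 90
  y=13 (D, w=80) cum 170  ← median
  y=18 (C, w=80) cum 250
  y=20 (E, w=40) cum 290
⇒ y* = 13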